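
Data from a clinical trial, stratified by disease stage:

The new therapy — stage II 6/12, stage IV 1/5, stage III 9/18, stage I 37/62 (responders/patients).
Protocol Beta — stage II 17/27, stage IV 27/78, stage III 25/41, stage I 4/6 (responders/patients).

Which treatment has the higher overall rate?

Stage II: the new therapy 6/12 = 50.0%, Protocol Beta 17/27 = 63.0% → Protocol Beta
Stage IV: the new therapy 1/5 = 20.0%, Protocol Beta 27/78 = 34.6% → Protocol Beta
Stage III: the new therapy 9/18 = 50.0%, Protocol Beta 25/41 = 61.0% → Protocol Beta
Stage I: the new therapy 37/62 = 59.7%, Protocol Beta 4/6 = 66.7% → Protocol Beta
Overall: the new therapy 53/97 = 54.6%, Protocol Beta 73/152 = 48.0% → the new therapy
(Protocol Beta wins every disease group but the new therapy wins overall — Protocol Beta's patients skew toward the low-rate stage IV group.)

the new therapy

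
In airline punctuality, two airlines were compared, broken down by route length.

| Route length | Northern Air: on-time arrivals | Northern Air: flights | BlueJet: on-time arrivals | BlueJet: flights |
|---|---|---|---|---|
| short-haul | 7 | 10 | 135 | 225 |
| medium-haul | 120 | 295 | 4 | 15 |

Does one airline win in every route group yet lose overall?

Short-haul: Northern Air 7/10 = 70.0%, BlueJet 135/225 = 60.0% → Northern Air
Medium-haul: Northern Air 120/295 = 40.7%, BlueJet 4/15 = 26.7% → Northern Air
Overall: Northern Air 127/305 = 41.6%, BlueJet 139/240 = 57.9% → BlueJet
Northern Air wins each route group but BlueJet wins overall — the comparison reverses. Northern Air's flights skew toward medium-haul, which has a lower base rate.

Yes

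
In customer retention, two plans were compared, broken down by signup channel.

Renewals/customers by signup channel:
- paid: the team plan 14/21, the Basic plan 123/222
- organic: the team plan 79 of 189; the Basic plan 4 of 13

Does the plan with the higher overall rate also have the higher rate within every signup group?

No

Paid: the team plan 14/21 = 66.7%, the Basic plan 123/222 = 55.4% → the team plan
Organic: the team plan 79/189 = 41.8%, the Basic plan 4/13 = 30.8% → the team plan
Overall: the team plan 93/210 = 44.3%, the Basic plan 127/235 = 54.0% → the Basic plan
The team plan wins each signup group but the Basic plan wins overall — the comparison reverses. The team plan's customers skew toward organic, which has a lower base rate.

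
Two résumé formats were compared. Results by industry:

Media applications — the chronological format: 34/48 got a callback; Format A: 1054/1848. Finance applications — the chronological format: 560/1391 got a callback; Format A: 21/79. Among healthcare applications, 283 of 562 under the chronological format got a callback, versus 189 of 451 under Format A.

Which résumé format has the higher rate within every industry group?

Media: the chronological format 34/48 = 70.8%, Format A 1054/1848 = 57.0% → the chronological format
Finance: the chronological format 560/1391 = 40.3%, Format A 21/79 = 26.6% → the chronological format
Healthcare: the chronological format 283/562 = 50.4%, Format A 189/451 = 41.9% → the chronological format
The chronological format has the higher rate in all 3 groups.

the chronological format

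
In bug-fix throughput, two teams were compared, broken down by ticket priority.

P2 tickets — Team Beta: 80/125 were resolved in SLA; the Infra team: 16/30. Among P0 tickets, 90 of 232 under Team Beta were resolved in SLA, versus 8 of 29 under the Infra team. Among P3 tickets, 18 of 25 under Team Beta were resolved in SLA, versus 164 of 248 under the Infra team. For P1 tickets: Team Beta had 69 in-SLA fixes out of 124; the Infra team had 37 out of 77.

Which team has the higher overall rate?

P2: Team Beta 80/125 = 64.0%, the Infra team 16/30 = 53.3% → Team Beta
P0: Team Beta 90/232 = 38.8%, the Infra team 8/29 = 27.6% → Team Beta
P3: Team Beta 18/25 = 72.0%, the Infra team 164/248 = 66.1% → Team Beta
P1: Team Beta 69/124 = 55.6%, the Infra team 37/77 = 48.1% → Team Beta
Overall: Team Beta 257/506 = 50.8%, the Infra team 225/384 = 58.6% → the Infra team
(Team Beta wins every ticket group but the Infra team wins overall — Team Beta's tickets skew toward the low-rate P0 group.)

the Infra team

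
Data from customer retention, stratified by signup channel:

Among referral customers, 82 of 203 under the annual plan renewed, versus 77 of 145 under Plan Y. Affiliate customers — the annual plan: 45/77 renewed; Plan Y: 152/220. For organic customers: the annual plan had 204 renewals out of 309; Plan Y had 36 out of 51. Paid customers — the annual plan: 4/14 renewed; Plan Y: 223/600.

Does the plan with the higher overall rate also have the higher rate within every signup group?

No

Referral: the annual plan 82/203 = 40.4%, Plan Y 77/145 = 53.1% → Plan Y
Affiliate: the annual plan 45/77 = 58.4%, Plan Y 152/220 = 69.1% → Plan Y
Organic: the annual plan 204/309 = 66.0%, Plan Y 36/51 = 70.6% → Plan Y
Paid: the annual plan 4/14 = 28.6%, Plan Y 223/600 = 37.2% → Plan Y
Overall: the annual plan 335/603 = 55.6%, Plan Y 488/1016 = 48.0% → the annual plan
Plan Y wins each signup group but the annual plan wins overall — the comparison reverses. Plan Y's customers skew toward paid, which has a lower base rate.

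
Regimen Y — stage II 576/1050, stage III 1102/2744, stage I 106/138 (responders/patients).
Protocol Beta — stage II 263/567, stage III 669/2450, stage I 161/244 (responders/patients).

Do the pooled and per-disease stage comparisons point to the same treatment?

Stage II: Regimen Y 576/1050 = 54.9%, Protocol Beta 263/567 = 46.4% → Regimen Y
Stage III: Regimen Y 1102/2744 = 40.2%, Protocol Beta 669/2450 = 27.3% → Regimen Y
Stage I: Regimen Y 106/138 = 76.8%, Protocol Beta 161/244 = 66.0% → Regimen Y
Overall: Regimen Y 1784/3932 = 45.4%, Protocol Beta 1093/3261 = 33.5% → Regimen Y
Regimen Y wins overall and in every disease group — no reversal.

Yes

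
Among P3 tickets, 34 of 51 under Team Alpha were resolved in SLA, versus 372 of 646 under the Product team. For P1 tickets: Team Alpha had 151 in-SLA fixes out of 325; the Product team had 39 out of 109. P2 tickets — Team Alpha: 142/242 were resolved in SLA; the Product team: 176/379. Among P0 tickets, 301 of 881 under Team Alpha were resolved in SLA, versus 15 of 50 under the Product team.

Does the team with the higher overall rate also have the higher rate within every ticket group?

P3: Team Alpha 34/51 = 66.7%, the Product team 372/646 = 57.6% → Team Alpha
P1: Team Alpha 151/325 = 46.5%, the Product team 39/109 = 35.8% → Team Alpha
P2: Team Alpha 142/242 = 58.7%, the Product team 176/379 = 46.4% → Team Alpha
P0: Team Alpha 301/881 = 34.2%, the Product team 15/50 = 30.0% → Team Alpha
Overall: Team Alpha 628/1499 = 41.9%, the Product team 602/1184 = 50.8% → the Product team
Team Alpha wins each ticket group but the Product team wins overall — the comparison reverses. Team Alpha's tickets skew toward P0, which has a lower base rate.

No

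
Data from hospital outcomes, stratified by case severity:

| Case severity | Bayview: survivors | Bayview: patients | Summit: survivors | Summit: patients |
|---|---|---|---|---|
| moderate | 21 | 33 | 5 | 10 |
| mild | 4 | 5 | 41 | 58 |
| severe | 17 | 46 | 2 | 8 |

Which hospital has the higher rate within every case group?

Bayview

Moderate: Bayview 21/33 = 63.6%, Summit 5/10 = 50.0% → Bayview
Mild: Bayview 4/5 = 80.0%, Summit 41/58 = 70.7% → Bayview
Severe: Bayview 17/46 = 37.0%, Summit 2/8 = 25.0% → Bayview
Bayview has the higher rate in all 3 groups.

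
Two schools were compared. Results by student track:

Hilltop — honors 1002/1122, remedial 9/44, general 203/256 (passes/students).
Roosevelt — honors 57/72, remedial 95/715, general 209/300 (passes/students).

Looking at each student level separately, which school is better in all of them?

Hilltop

Honors: Hilltop 1002/1122 = 89.3%, Roosevelt 57/72 = 79.2% → Hilltop
Remedial: Hilltop 9/44 = 20.5%, Roosevelt 95/715 = 13.3% → Hilltop
General: Hilltop 203/256 = 79.3%, Roosevelt 209/300 = 69.7% → Hilltop
Hilltop has the higher rate in all 3 groups.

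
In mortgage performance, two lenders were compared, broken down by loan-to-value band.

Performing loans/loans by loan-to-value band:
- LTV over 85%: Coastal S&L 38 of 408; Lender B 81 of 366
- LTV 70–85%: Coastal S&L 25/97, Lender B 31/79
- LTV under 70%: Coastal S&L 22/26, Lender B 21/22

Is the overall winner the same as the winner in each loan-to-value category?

LTV over 85%: Coastal S&L 38/408 = 9.3%, Lender B 81/366 = 22.1% → Lender B
LTV 70–85%: Coastal S&L 25/97 = 25.8%, Lender B 31/79 = 39.2% → Lender B
LTV under 70%: Coastal S&L 22/26 = 84.6%, Lender B 21/22 = 95.5% → Lender B
Overall: Coastal S&L 85/531 = 16.0%, Lender B 133/467 = 28.5% → Lender B
Lender B wins overall and in every loan-to-value group — no reversal.

Yes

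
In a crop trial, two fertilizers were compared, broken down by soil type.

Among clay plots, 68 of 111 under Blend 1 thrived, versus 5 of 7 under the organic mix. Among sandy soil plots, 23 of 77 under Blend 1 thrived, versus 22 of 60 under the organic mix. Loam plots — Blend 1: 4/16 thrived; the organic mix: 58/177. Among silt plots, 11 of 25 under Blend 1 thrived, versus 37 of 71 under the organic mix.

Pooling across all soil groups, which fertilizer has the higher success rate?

Clay: Blend 1 68/111 = 61.3%, the organic mix 5/7 = 71.4% → the organic mix
Sandy soil: Blend 1 23/77 = 29.9%, the organic mix 22/60 = 36.7% → the organic mix
Loam: Blend 1 4/16 = 25.0%, the organic mix 58/177 = 32.8% → the organic mix
Silt: Blend 1 11/25 = 44.0%, the organic mix 37/71 = 52.1% → the organic mix
Overall: Blend 1 106/229 = 46.3%, the organic mix 122/315 = 38.7% → Blend 1
(The organic mix wins every soil group but Blend 1 wins overall — the organic mix's plots skew toward the low-rate loam group.)

Blend 1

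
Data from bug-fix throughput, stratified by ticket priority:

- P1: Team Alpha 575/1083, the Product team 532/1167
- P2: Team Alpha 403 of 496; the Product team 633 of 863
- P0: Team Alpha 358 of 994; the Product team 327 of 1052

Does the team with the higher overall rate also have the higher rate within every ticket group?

P1: Team Alpha 575/1083 = 53.1%, the Product team 532/1167 = 45.6% → Team Alpha
P2: Team Alpha 403/496 = 81.2%, the Product team 633/863 = 73.3% → Team Alpha
P0: Team Alpha 358/994 = 36.0%, the Product team 327/1052 = 31.1% → Team Alpha
Overall: Team Alpha 1336/2573 = 51.9%, the Product team 1492/3082 = 48.4% → Team Alpha
Team Alpha wins overall and in every ticket group — no reversal.

Yes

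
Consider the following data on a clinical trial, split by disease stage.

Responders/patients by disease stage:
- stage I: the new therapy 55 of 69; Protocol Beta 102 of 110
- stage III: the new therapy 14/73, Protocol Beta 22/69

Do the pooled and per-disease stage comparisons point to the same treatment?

Stage I: the new therapy 55/69 = 79.7%, Protocol Beta 102/110 = 92.7% → Protocol Beta
Stage III: the new therapy 14/73 = 19.2%, Protocol Beta 22/69 = 31.9% → Protocol Beta
Overall: the new therapy 69/142 = 48.6%, Protocol Beta 124/179 = 69.3% → Protocol Beta
Protocol Beta wins overall and in every disease group — no reversal.

Yes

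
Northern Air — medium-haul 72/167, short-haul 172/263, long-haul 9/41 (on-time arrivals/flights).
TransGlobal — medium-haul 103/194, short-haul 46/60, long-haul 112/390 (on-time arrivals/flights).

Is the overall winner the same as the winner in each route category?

No

Medium-haul: Northern Air 72/167 = 43.1%, TransGlobal 103/194 = 53.1% → TransGlobal
Short-haul: Northern Air 172/263 = 65.4%, TransGlobal 46/60 = 76.7% → TransGlobal
Long-haul: Northern Air 9/41 = 22.0%, TransGlobal 112/390 = 28.7% → TransGlobal
Overall: Northern Air 253/471 = 53.7%, TransGlobal 261/644 = 40.5% → Northern Air
TransGlobal wins each route group but Northern Air wins overall — the comparison reverses. TransGlobal's flights skew toward long-haul, which has a lower base rate.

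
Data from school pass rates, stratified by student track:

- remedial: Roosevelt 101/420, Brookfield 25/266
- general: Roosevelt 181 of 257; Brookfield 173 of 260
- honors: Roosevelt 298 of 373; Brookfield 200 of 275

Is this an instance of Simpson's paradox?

No

Remedial: Roosevelt 101/420 = 24.0%, Brookfield 25/266 = 9.4% → Roosevelt
General: Roosevelt 181/257 = 70.4%, Brookfield 173/260 = 66.5% → Roosevelt
Honors: Roosevelt 298/373 = 79.9%, Brookfield 200/275 = 72.7% → Roosevelt
Overall: Roosevelt 580/1050 = 55.2%, Brookfield 398/801 = 49.7% → Roosevelt
Roosevelt wins overall and in every student group — no reversal.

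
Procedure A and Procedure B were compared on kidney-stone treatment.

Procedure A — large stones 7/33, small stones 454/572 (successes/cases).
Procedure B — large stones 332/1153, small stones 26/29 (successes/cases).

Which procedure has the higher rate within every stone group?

Procedure B

Large stones: Procedure A 7/33 = 21.2%, Procedure B 332/1153 = 28.8% → Procedure B
Small stones: Procedure A 454/572 = 79.4%, Procedure B 26/29 = 89.7% → Procedure B
Procedure B has the higher rate in both groups.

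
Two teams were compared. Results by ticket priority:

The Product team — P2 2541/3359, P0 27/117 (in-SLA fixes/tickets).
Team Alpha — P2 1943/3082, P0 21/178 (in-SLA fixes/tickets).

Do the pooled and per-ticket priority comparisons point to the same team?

Yes

P2: the Product team 2541/3359 = 75.6%, Team Alpha 1943/3082 = 63.0% → the Product team
P0: the Product team 27/117 = 23.1%, Team Alpha 21/178 = 11.8% → the Product team
Overall: the Product team 2568/3476 = 73.9%, Team Alpha 1964/3260 = 60.2% → the Product team
The Product team wins overall and in every ticket group — no reversal.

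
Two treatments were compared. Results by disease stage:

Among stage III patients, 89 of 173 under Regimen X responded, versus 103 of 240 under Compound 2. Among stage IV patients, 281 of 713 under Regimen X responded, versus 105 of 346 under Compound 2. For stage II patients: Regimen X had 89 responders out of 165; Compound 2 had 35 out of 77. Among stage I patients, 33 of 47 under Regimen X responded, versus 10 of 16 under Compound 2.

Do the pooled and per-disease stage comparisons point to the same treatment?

Stage III: Regimen X 89/173 = 51.4%, Compound 2 103/240 = 42.9% → Regimen X
Stage IV: Regimen X 281/713 = 39.4%, Compound 2 105/346 = 30.3% → Regimen X
Stage II: Regimen X 89/165 = 53.9%, Compound 2 35/77 = 45.5% → Regimen X
Stage I: Regimen X 33/47 = 70.2%, Compound 2 10/16 = 62.5% → Regimen X
Overall: Regimen X 492/1098 = 44.8%, Compound 2 253/679 = 37.3% → Regimen X
Regimen X wins overall and in every disease group — no reversal.

Yes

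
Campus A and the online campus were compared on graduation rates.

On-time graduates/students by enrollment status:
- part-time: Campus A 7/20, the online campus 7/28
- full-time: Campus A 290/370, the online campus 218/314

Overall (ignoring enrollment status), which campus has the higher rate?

Campus A

Part-time: Campus A 7/20 = 35.0%, the online campus 7/28 = 25.0% → Campus A
Full-time: Campus A 290/370 = 78.4%, the online campus 218/314 = 69.4% → Campus A
Overall: Campus A 297/390 = 76.2%, the online campus 225/342 = 65.8% → Campus A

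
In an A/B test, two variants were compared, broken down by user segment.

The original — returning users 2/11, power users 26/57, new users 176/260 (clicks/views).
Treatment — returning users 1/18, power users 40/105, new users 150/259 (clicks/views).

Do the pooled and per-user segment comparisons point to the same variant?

Returning users: the original 2/11 = 18.2%, Treatment 1/18 = 5.6% → the original
Power users: the original 26/57 = 45.6%, Treatment 40/105 = 38.1% → the original
New users: the original 176/260 = 67.7%, Treatment 150/259 = 57.9% → the original
Overall: the original 204/328 = 62.2%, Treatment 191/382 = 50.0% → the original
The original wins overall and in every user group — no reversal.

Yes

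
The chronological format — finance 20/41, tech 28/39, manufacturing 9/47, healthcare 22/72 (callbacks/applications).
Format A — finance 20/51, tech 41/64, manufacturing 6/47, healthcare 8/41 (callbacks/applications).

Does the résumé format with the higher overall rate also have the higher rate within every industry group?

Yes

Finance: the chronological format 20/41 = 48.8%, Format A 20/51 = 39.2% → the chronological format
Tech: the chronological format 28/39 = 71.8%, Format A 41/64 = 64.1% → the chronological format
Manufacturing: the chronological format 9/47 = 19.1%, Format A 6/47 = 12.8% → the chronological format
Healthcare: the chronological format 22/72 = 30.6%, Format A 8/41 = 19.5% → the chronological format
Overall: the chronological format 79/199 = 39.7%, Format A 75/203 = 36.9% → the chronological format
The chronological format wins overall and in every industry group — no reversal.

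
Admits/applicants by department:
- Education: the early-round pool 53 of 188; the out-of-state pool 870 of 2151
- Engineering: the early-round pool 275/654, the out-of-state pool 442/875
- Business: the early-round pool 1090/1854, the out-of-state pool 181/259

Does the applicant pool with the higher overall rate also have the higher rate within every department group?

No

Education: the early-round pool 53/188 = 28.2%, the out-of-state pool 870/2151 = 40.4% → the out-of-state pool
Engineering: the early-round pool 275/654 = 42.0%, the out-of-state pool 442/875 = 50.5% → the out-of-state pool
Business: the early-round pool 1090/1854 = 58.8%, the out-of-state pool 181/259 = 69.9% → the out-of-state pool
Overall: the early-round pool 1418/2696 = 52.6%, the out-of-state pool 1493/3285 = 45.4% → the early-round pool
The out-of-state pool wins each department group but the early-round pool wins overall — the comparison reverses. The out-of-state pool's applicants skew toward Education, which has a lower base rate.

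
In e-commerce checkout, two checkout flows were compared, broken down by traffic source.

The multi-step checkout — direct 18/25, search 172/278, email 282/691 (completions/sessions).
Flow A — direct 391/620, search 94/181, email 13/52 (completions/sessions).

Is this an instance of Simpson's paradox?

Yes

Direct: the multi-step checkout 18/25 = 72.0%, Flow A 391/620 = 63.1% → the multi-step checkout
Search: the multi-step checkout 172/278 = 61.9%, Flow A 94/181 = 51.9% → the multi-step checkout
Email: the multi-step checkout 282/691 = 40.8%, Flow A 13/52 = 25.0% → the multi-step checkout
Overall: the multi-step checkout 472/994 = 47.5%, Flow A 498/853 = 58.4% → Flow A
The multi-step checkout wins each traffic group but Flow A wins overall — the comparison reverses. The multi-step checkout's sessions skew toward email, which has a lower base rate.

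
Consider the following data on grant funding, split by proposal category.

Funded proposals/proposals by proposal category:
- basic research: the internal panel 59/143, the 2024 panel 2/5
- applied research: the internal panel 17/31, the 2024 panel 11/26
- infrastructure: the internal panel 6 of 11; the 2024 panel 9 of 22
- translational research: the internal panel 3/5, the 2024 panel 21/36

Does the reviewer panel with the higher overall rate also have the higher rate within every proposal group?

Basic research: the internal panel 59/143 = 41.3%, the 2024 panel 2/5 = 40.0% → the internal panel
Applied research: the internal panel 17/31 = 54.8%, the 2024 panel 11/26 = 42.3% → the internal panel
Infrastructure: the internal panel 6/11 = 54.5%, the 2024 panel 9/22 = 40.9% → the internal panel
Translational research: the internal panel 3/5 = 60.0%, the 2024 panel 21/36 = 58.3% → the internal panel
Overall: the internal panel 85/190 = 44.7%, the 2024 panel 43/89 = 48.3% → the 2024 panel
The internal panel wins each proposal group but the 2024 panel wins overall — the comparison reverses. The internal panel's proposals skew toward basic research, which has a lower base rate.

No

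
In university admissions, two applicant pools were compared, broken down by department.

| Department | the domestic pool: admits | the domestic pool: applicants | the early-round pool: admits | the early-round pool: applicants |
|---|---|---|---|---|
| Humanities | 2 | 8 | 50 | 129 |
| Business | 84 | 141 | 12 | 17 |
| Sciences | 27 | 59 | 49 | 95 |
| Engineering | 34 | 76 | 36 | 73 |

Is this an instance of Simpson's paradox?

Humanities: the domestic pool 2/8 = 25.0%, the early-round pool 50/129 = 38.8% → the early-round pool
Business: the domestic pool 84/141 = 59.6%, the early-round pool 12/17 = 70.6% → the early-round pool
Sciences: the domestic pool 27/59 = 45.8%, the early-round pool 49/95 = 51.6% → the early-round pool
Engineering: the domestic pool 34/76 = 44.7%, the early-round pool 36/73 = 49.3% → the early-round pool
Overall: the domestic pool 147/284 = 51.8%, the early-round pool 147/314 = 46.8% → the domestic pool
The early-round pool wins each department group but the domestic pool wins overall — the comparison reverses. The early-round pool's applicants skew toward Humanities, which has a lower base rate.

Yes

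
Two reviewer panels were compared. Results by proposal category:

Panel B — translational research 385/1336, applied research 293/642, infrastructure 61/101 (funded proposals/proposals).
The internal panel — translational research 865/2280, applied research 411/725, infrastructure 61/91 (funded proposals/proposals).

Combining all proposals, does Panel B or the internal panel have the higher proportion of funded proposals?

the internal panel

Translational research: Panel B 385/1336 = 28.8%, the internal panel 865/2280 = 37.9% → the internal panel
Applied research: Panel B 293/642 = 45.6%, the internal panel 411/725 = 56.7% → the internal panel
Infrastructure: Panel B 61/101 = 60.4%, the internal panel 61/91 = 67.0% → the internal panel
Overall: Panel B 739/2079 = 35.5%, the internal panel 1337/3096 = 43.2% → the internal panel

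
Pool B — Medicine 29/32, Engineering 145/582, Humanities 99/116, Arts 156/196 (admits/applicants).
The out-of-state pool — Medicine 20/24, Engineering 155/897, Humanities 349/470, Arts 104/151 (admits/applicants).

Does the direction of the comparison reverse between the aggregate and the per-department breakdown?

Medicine: Pool B 29/32 = 90.6%, the out-of-state pool 20/24 = 83.3% → Pool B
Engineering: Pool B 145/582 = 24.9%, the out-of-state pool 155/897 = 17.3% → Pool B
Humanities: Pool B 99/116 = 85.3%, the out-of-state pool 349/470 = 74.3% → Pool B
Arts: Pool B 156/196 = 79.6%, the out-of-state pool 104/151 = 68.9% → Pool B
Overall: Pool B 429/926 = 46.3%, the out-of-state pool 628/1542 = 40.7% → Pool B
Pool B wins overall and in every department group — no reversal.

No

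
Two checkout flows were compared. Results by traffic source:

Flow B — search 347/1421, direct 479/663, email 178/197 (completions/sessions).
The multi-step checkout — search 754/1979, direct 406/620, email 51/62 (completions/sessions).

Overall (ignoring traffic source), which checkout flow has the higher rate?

Search: Flow B 347/1421 = 24.4%, the multi-step checkout 754/1979 = 38.1% → the multi-step checkout
Direct: Flow B 479/663 = 72.2%, the multi-step checkout 406/620 = 65.5% → Flow B
Email: Flow B 178/197 = 90.4%, the multi-step checkout 51/62 = 82.3% → Flow B
Overall: Flow B 1004/2281 = 44.0%, the multi-step checkout 1211/2661 = 45.5% → the multi-step checkout
(Neither sweeps every traffic group, but the multi-step checkout has the higher pooled rate.)

the multi-step checkout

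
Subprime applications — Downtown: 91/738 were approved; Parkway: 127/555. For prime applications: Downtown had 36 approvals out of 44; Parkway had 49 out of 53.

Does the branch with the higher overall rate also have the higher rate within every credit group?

Subprime: Downtown 91/738 = 12.3%, Parkway 127/555 = 22.9% → Parkway
Prime: Downtown 36/44 = 81.8%, Parkway 49/53 = 92.5% → Parkway
Overall: Downtown 127/782 = 16.2%, Parkway 176/608 = 28.9% → Parkway
Parkway wins overall and in every credit group — no reversal.

Yes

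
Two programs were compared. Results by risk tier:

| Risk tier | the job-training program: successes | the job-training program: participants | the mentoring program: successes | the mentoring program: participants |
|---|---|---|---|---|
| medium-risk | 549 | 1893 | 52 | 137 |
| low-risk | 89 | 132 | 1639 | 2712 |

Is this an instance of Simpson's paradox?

No

Medium-risk: the job-training program 549/1893 = 29.0%, the mentoring program 52/137 = 38.0% → the mentoring program
Low-risk: the job-training program 89/132 = 67.4%, the mentoring program 1639/2712 = 60.4% → the job-training program
Overall: the job-training program 638/2025 = 31.5%, the mentoring program 1691/2849 = 59.4% → the mentoring program
Neither sweeps: the job-training program wins 1 of 2 groups, the mentoring program wins 1. The mentoring program wins overall but not every group — no Simpson reversal.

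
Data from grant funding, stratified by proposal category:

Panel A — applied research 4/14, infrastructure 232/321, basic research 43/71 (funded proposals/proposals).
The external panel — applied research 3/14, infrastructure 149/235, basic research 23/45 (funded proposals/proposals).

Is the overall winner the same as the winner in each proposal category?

Yes

Applied research: Panel A 4/14 = 28.6%, the external panel 3/14 = 21.4% → Panel A
Infrastructure: Panel A 232/321 = 72.3%, the external panel 149/235 = 63.4% → Panel A
Basic research: Panel A 43/71 = 60.6%, the external panel 23/45 = 51.1% → Panel A
Overall: Panel A 279/406 = 68.7%, the external panel 175/294 = 59.5% → Panel A
Panel A wins overall and in every proposal group — no reversal.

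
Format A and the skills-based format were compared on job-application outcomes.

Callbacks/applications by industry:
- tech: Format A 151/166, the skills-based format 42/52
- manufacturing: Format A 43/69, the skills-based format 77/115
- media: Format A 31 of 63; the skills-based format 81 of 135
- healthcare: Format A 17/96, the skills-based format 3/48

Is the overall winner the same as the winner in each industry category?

No

Tech: Format A 151/166 = 91.0%, the skills-based format 42/52 = 80.8% → Format A
Manufacturing: Format A 43/69 = 62.3%, the skills-based format 77/115 = 67.0% → the skills-based format
Media: Format A 31/63 = 49.2%, the skills-based format 81/135 = 60.0% → the skills-based format
Healthcare: Format A 17/96 = 17.7%, the skills-based format 3/48 = 6.2% → Format A
Overall: Format A 242/394 = 61.4%, the skills-based format 203/350 = 58.0% → Format A
Neither sweeps: Format A wins 2 of 4 groups, the skills-based format wins 2. Format A wins overall but not every group — no Simpson reversal.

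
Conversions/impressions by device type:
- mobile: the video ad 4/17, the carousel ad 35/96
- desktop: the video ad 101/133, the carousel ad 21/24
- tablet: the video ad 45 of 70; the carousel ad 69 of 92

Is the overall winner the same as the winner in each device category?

Mobile: the video ad 4/17 = 23.5%, the carousel ad 35/96 = 36.5% → the carousel ad
Desktop: the video ad 101/133 = 75.9%, the carousel ad 21/24 = 87.5% → the carousel ad
Tablet: the video ad 45/70 = 64.3%, the carousel ad 69/92 = 75.0% → the carousel ad
Overall: the video ad 150/220 = 68.2%, the carousel ad 125/212 = 59.0% → the video ad
The carousel ad wins each device group but the video ad wins overall — the comparison reverses. The carousel ad's impressions skew toward mobile, which has a lower base rate.

No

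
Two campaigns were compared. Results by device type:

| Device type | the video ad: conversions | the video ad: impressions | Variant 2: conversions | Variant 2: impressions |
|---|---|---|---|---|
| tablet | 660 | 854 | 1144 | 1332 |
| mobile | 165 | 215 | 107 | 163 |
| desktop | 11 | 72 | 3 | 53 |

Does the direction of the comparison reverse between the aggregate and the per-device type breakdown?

Tablet: the video ad 660/854 = 77.3%, Variant 2 1144/1332 = 85.9% → Variant 2
Mobile: the video ad 165/215 = 76.7%, Variant 2 107/163 = 65.6% → the video ad
Desktop: the video ad 11/72 = 15.3%, Variant 2 3/53 = 5.7% → the video ad
Overall: the video ad 836/1141 = 73.3%, Variant 2 1254/1548 = 81.0% → Variant 2
Neither sweeps: the video ad wins 2 of 3 groups, Variant 2 wins 1. Variant 2 wins overall but not every group — no Simpson reversal.

No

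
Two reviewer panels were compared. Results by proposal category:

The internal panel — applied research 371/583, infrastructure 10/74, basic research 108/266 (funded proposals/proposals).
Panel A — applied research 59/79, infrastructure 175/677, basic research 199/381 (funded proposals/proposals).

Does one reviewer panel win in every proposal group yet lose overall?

Applied research: the internal panel 371/583 = 63.6%, Panel A 59/79 = 74.7% → Panel A
Infrastructure: the internal panel 10/74 = 13.5%, Panel A 175/677 = 25.8% → Panel A
Basic research: the internal panel 108/266 = 40.6%, Panel A 199/381 = 52.2% → Panel A
Overall: the internal panel 489/923 = 53.0%, Panel A 433/1137 = 38.1% → the internal panel
Panel A wins each proposal group but the internal panel wins overall — the comparison reverses. Panel A's proposals skew toward infrastructure, which has a lower base rate.

Yes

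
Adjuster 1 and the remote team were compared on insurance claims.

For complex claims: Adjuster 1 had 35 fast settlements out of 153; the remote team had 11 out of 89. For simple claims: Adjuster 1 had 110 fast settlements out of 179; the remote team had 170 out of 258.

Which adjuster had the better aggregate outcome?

Complex: Adjuster 1 35/153 = 22.9%, the remote team 11/89 = 12.4% → Adjuster 1
Simple: Adjuster 1 110/179 = 61.5%, the remote team 170/258 = 65.9% → the remote team
Overall: Adjuster 1 145/332 = 43.7%, the remote team 181/347 = 52.2% → the remote team
(Neither sweeps every claim group, but the remote team has the higher pooled rate.)

the remote team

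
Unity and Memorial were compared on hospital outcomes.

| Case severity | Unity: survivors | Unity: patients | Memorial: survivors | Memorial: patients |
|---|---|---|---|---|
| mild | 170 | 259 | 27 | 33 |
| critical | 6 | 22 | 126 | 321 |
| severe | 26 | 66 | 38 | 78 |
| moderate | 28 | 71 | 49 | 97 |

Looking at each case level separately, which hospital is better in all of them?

Mild: Unity 170/259 = 65.6%, Memorial 27/33 = 81.8% → Memorial
Critical: Unity 6/22 = 27.3%, Memorial 126/321 = 39.3% → Memorial
Severe: Unity 26/66 = 39.4%, Memorial 38/78 = 48.7% → Memorial
Moderate: Unity 28/71 = 39.4%, Memorial 49/97 = 50.5% → Memorial
Memorial has the higher rate in all 4 groups.

Memorial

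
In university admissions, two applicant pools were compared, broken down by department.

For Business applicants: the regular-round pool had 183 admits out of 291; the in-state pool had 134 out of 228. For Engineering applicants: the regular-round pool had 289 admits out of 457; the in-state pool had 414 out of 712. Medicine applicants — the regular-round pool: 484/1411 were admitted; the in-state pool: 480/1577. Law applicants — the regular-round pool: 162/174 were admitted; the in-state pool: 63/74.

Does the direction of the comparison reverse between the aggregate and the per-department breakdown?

Business: the regular-round pool 183/291 = 62.9%, the in-state pool 134/228 = 58.8% → the regular-round pool
Engineering: the regular-round pool 289/457 = 63.2%, the in-state pool 414/712 = 58.1% → the regular-round pool
Medicine: the regular-round pool 484/1411 = 34.3%, the in-state pool 480/1577 = 30.4% → the regular-round pool
Law: the regular-round pool 162/174 = 93.1%, the in-state pool 63/74 = 85.1% → the regular-round pool
Overall: the regular-round pool 1118/2333 = 47.9%, the in-state pool 1091/2591 = 42.1% → the regular-round pool
The regular-round pool wins overall and in every department group — no reversal.

No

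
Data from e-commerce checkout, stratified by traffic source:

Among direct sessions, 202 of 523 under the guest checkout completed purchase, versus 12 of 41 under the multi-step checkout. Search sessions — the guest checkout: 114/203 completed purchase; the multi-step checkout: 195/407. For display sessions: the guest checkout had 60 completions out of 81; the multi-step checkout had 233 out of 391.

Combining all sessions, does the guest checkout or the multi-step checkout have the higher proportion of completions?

the multi-step checkout

Direct: the guest checkout 202/523 = 38.6%, the multi-step checkout 12/41 = 29.3% → the guest checkout
Search: the guest checkout 114/203 = 56.2%, the multi-step checkout 195/407 = 47.9% → the guest checkout
Display: the guest checkout 60/81 = 74.1%, the multi-step checkout 233/391 = 59.6% → the guest checkout
Overall: the guest checkout 376/807 = 46.6%, the multi-step checkout 440/839 = 52.4% → the multi-step checkout
(The guest checkout wins every traffic group but the multi-step checkout wins overall — the guest checkout's sessions skew toward the low-rate direct group.)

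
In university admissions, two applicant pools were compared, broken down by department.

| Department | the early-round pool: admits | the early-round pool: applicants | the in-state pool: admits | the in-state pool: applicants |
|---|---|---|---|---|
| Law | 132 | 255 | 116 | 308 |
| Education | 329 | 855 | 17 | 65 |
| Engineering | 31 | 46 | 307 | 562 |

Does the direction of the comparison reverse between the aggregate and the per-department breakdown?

Yes

Law: the early-round pool 132/255 = 51.8%, the in-state pool 116/308 = 37.7% → the early-round pool
Education: the early-round pool 329/855 = 38.5%, the in-state pool 17/65 = 26.2% → the early-round pool
Engineering: the early-round pool 31/46 = 67.4%, the in-state pool 307/562 = 54.6% → the early-round pool
Overall: the early-round pool 492/1156 = 42.6%, the in-state pool 440/935 = 47.1% → the in-state pool
The early-round pool wins each department group but the in-state pool wins overall — the comparison reverses. The early-round pool's applicants skew toward Education, which has a lower base rate.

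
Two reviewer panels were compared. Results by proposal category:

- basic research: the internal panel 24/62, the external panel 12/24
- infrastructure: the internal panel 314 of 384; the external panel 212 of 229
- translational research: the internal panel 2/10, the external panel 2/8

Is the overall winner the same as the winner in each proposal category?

Basic research: the internal panel 24/62 = 38.7%, the external panel 12/24 = 50.0% → the external panel
Infrastructure: the internal panel 314/384 = 81.8%, the external panel 212/229 = 92.6% → the external panel
Translational research: the internal panel 2/10 = 20.0%, the external panel 2/8 = 25.0% → the external panel
Overall: the internal panel 340/456 = 74.6%, the external panel 226/261 = 86.6% → the external panel
The external panel wins overall and in every proposal group — no reversal.

Yes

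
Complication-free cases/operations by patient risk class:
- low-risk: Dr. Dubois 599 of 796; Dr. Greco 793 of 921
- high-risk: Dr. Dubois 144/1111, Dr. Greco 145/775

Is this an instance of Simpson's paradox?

No

Low-risk: Dr. Dubois 599/796 = 75.3%, Dr. Greco 793/921 = 86.1% → Dr. Greco
High-risk: Dr. Dubois 144/1111 = 13.0%, Dr. Greco 145/775 = 18.7% → Dr. Greco
Overall: Dr. Dubois 743/1907 = 39.0%, Dr. Greco 938/1696 = 55.3% → Dr. Greco
Dr. Greco wins overall and in every patient risk group — no reversal.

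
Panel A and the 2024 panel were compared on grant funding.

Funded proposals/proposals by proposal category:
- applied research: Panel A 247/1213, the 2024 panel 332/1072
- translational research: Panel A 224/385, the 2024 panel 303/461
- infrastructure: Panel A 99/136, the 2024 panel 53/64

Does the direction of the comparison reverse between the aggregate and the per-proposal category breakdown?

No

Applied research: Panel A 247/1213 = 20.4%, the 2024 panel 332/1072 = 31.0% → the 2024 panel
Translational research: Panel A 224/385 = 58.2%, the 2024 panel 303/461 = 65.7% → the 2024 panel
Infrastructure: Panel A 99/136 = 72.8%, the 2024 panel 53/64 = 82.8% → the 2024 panel
Overall: Panel A 570/1734 = 32.9%, the 2024 panel 688/1597 = 43.1% → the 2024 panel
The 2024 panel wins overall and in every proposal group — no reversal.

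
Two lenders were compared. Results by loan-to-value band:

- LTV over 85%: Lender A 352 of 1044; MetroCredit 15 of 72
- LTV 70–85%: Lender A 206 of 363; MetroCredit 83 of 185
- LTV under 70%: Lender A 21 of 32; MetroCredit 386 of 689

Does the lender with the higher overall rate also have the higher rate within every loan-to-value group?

LTV over 85%: Lender A 352/1044 = 33.7%, MetroCredit 15/72 = 20.8% → Lender A
LTV 70–85%: Lender A 206/363 = 56.7%, MetroCredit 83/185 = 44.9% → Lender A
LTV under 70%: Lender A 21/32 = 65.6%, MetroCredit 386/689 = 56.0% → Lender A
Overall: Lender A 579/1439 = 40.2%, MetroCredit 484/946 = 51.2% → MetroCredit
Lender A wins each loan-to-value group but MetroCredit wins overall — the comparison reverses. Lender A's loans skew toward LTV over 85%, which has a lower base rate.

No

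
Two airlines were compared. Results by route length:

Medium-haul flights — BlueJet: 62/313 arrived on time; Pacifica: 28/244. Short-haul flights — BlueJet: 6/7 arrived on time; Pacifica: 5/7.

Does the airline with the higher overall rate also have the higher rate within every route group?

Medium-haul: BlueJet 62/313 = 19.8%, Pacifica 28/244 = 11.5% → BlueJet
Short-haul: BlueJet 6/7 = 85.7%, Pacifica 5/7 = 71.4% → BlueJet
Overall: BlueJet 68/320 = 21.2%, Pacifica 33/251 = 13.1% → BlueJet
BlueJet wins overall and in every route group — no reversal.

Yes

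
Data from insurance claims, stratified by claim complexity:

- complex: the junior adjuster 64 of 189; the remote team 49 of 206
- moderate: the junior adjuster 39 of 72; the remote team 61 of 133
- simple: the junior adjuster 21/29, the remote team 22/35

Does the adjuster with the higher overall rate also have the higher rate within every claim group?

Complex: the junior adjuster 64/189 = 33.9%, the remote team 49/206 = 23.8% → the junior adjuster
Moderate: the junior adjuster 39/72 = 54.2%, the remote team 61/133 = 45.9% → the junior adjuster
Simple: the junior adjuster 21/29 = 72.4%, the remote team 22/35 = 62.9% → the junior adjuster
Overall: the junior adjuster 124/290 = 42.8%, the remote team 132/374 = 35.3% → the junior adjuster
The junior adjuster wins overall and in every claim group — no reversal.

Yes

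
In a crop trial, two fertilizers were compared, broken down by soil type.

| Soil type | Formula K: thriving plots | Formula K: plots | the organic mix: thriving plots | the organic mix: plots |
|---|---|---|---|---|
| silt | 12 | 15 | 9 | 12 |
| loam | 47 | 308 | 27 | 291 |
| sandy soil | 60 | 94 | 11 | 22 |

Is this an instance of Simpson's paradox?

No

Silt: Formula K 12/15 = 80.0%, the organic mix 9/12 = 75.0% → Formula K
Loam: Formula K 47/308 = 15.3%, the organic mix 27/291 = 9.3% → Formula K
Sandy soil: Formula K 60/94 = 63.8%, the organic mix 11/22 = 50.0% → Formula K
Overall: Formula K 119/417 = 28.5%, the organic mix 47/325 = 14.5% → Formula K
Formula K wins overall and in every soil group — no reversal.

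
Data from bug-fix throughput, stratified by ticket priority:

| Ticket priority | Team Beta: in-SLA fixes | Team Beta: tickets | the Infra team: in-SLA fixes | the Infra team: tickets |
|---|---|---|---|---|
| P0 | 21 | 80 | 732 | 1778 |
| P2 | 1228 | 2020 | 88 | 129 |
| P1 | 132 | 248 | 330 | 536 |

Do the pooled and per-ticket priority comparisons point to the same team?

No

P0: Team Beta 21/80 = 26.2%, the Infra team 732/1778 = 41.2% → the Infra team
P2: Team Beta 1228/2020 = 60.8%, the Infra team 88/129 = 68.2% → the Infra team
P1: Team Beta 132/248 = 53.2%, the Infra team 330/536 = 61.6% → the Infra team
Overall: Team Beta 1381/2348 = 58.8%, the Infra team 1150/2443 = 47.1% → Team Beta
The Infra team wins each ticket group but Team Beta wins overall — the comparison reverses. The Infra team's tickets skew toward P0, which has a lower base rate.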